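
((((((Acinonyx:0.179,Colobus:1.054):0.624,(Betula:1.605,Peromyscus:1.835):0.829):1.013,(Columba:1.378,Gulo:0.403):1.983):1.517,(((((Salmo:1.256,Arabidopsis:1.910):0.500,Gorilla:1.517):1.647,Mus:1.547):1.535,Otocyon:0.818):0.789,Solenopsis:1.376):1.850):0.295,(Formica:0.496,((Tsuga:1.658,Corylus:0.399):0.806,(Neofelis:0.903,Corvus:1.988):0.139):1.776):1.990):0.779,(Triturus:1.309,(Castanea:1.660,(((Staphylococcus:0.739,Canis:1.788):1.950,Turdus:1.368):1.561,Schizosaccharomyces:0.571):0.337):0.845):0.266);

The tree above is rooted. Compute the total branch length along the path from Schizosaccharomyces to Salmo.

The path runs Schizosaccharomyces → … → MRCA → … → Salmo; the MRCA is the root of the tree.
Branch lengths along that path: 0.571 + 0.337 + 0.845 + 0.266 + 0.779 + 0.295 + 1.850 + 0.789 + 1.535 + 1.647 + 0.500 + 1.256 = 10.670.

10.670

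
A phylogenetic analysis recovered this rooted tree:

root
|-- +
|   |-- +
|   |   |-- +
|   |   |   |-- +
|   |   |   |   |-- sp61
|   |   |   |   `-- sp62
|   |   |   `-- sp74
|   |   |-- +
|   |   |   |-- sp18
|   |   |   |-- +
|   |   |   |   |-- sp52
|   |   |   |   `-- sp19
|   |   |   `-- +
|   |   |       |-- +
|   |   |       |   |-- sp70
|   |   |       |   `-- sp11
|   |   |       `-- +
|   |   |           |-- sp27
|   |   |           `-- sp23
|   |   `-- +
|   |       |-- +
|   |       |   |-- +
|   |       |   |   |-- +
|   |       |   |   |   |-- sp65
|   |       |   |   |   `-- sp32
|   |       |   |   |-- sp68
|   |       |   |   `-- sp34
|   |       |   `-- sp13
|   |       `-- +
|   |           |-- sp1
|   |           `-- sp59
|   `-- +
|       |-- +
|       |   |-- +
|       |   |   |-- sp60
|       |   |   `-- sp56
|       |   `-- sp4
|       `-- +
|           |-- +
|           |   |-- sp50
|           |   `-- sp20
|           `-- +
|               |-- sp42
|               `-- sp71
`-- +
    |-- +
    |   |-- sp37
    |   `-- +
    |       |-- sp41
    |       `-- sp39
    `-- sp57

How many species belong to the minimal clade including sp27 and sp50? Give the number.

24

The MRCA of sp27 and sp50 is the node subtending ((((sp61,sp62),sp74),(sp18,(sp52,sp19),((sp70,sp11),(sp27,sp23))),((((sp65,sp32),sp68,sp34),sp13),(sp1,sp59))),(((sp60,sp56),sp4),((sp50,sp20),(sp42,sp71)))).
That clade contains 24 terminal taxa: sp1, sp11, sp13, sp18, sp19, sp20, sp23, sp27, sp32, sp34, sp4, sp42, sp50, sp52, sp56, sp59, sp60, sp61, sp62, sp65, sp68, sp70, sp71, sp74.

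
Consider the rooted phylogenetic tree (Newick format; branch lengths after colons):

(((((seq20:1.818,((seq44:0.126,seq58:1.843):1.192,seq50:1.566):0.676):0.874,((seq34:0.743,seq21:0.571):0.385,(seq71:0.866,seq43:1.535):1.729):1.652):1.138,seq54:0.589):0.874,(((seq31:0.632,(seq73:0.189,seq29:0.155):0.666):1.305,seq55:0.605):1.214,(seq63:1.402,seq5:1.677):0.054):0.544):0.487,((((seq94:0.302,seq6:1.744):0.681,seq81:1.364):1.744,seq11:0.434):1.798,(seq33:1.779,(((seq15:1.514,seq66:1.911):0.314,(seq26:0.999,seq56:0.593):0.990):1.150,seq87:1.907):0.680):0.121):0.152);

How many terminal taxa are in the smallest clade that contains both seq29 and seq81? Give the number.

The MRCA of seq29 and seq81 is the root, so the clade is the entire tree.
That clade contains 25 terminal taxa: seq11, seq15, seq20, seq21, seq26, seq29, seq31, seq33, seq34, seq43, seq44, seq5, seq50, seq54, seq55, seq56, seq58, seq6, seq63, seq66, seq71, seq73, seq81, seq87, seq94.

25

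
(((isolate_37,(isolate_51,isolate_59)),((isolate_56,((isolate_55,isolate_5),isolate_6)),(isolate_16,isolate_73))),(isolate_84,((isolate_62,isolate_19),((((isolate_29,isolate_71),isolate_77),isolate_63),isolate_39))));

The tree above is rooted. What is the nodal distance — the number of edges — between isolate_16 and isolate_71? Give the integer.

11

The MRCA of isolate_16 and isolate_71 is the root of the tree.
From isolate_16 up to that node: 4 branches. From isolate_71 up to the same node: 7 branches. Total: 4 + 7 = 11.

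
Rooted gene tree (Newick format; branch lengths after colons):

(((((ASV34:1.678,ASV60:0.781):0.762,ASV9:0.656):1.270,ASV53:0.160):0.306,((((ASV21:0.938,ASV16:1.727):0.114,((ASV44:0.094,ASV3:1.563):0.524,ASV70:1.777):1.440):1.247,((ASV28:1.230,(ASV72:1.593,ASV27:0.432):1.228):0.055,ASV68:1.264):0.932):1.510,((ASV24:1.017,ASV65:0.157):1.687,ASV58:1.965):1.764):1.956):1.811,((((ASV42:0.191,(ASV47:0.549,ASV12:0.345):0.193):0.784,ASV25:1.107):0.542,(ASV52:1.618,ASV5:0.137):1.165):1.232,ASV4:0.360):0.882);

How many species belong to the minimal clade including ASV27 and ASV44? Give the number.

9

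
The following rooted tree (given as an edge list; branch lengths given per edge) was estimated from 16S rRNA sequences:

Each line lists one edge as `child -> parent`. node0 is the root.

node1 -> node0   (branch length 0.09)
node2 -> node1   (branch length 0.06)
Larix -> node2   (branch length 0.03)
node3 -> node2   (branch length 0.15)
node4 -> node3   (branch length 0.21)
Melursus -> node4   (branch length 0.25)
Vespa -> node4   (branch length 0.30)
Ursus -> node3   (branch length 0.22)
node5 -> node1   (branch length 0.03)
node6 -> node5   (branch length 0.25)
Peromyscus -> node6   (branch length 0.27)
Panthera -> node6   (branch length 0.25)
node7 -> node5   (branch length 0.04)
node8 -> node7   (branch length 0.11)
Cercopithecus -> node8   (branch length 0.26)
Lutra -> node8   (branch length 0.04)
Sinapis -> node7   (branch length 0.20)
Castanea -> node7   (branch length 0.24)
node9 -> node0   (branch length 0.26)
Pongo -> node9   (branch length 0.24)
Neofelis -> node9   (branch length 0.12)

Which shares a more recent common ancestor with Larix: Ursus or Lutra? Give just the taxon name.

Ursus

The MRCA of Larix and Ursus subtends (Larix,((Melursus,Vespa),Ursus)) (4 taxa).
The MRCA of Larix and Lutra subtends ((Larix,((Melursus,Vespa),Ursus)),((Peromyscus,Panthera),((Cercopithecus,Lutra),Sinapis,Castanea))) (10 taxa).
The first is nested inside the second, so Larix shares a more recent common ancestor with Ursus.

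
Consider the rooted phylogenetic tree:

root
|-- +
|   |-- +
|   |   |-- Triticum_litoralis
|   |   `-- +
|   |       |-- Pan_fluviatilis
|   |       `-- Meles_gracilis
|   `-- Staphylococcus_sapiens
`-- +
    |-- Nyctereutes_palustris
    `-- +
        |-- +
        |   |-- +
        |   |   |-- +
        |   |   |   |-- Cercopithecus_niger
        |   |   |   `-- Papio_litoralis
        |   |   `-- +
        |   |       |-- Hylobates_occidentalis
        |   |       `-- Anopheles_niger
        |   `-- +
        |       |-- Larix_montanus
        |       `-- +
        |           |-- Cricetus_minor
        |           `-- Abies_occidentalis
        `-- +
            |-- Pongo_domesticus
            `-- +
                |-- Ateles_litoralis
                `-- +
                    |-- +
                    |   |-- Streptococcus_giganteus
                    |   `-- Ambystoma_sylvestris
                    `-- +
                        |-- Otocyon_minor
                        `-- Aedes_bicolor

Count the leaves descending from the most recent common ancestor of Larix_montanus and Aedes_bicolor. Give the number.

The MRCA of Larix_montanus and Aedes_bicolor is the node subtending ((((Cercopithecus_niger,Papio_litoralis),(Hylobates_occidentalis,Anopheles_niger)),(Larix_montanus,(Cricetus_minor,Abies_occidentalis))),(Pongo_domesticus,(Ateles_litoralis,((Streptococcus_giganteus,Ambystoma_sylvestris),(Otocyon_minor,Aedes_bicolor))))).
That clade contains 13 terminal taxa: Abies_occidentalis, Aedes_bicolor, Ambystoma_sylvestris, Anopheles_niger, Ateles_litoralis, Cercopithecus_niger, Cricetus_minor, Hylobates_occidentalis, Larix_montanus, Otocyon_minor, Papio_litoralis, Pongo_domesticus, Streptococcus_giganteus.

13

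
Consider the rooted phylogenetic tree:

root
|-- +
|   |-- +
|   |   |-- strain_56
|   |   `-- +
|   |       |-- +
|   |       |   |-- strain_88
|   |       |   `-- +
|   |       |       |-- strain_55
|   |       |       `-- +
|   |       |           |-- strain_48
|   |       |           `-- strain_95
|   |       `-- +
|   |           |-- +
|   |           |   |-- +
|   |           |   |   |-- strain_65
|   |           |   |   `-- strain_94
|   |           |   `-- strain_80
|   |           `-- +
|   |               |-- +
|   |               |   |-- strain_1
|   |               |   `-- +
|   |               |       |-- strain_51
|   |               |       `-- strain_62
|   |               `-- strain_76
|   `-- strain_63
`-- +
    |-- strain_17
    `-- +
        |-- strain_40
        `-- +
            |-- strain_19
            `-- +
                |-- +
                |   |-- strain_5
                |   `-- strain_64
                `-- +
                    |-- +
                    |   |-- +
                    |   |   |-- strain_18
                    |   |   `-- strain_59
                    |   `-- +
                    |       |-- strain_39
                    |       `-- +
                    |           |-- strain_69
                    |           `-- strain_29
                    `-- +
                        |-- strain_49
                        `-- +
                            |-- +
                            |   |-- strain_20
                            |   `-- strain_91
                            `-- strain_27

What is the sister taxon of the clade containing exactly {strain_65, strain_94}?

strain_80

The clade containing exactly {strain_65, strain_94} attaches to the tree at the node subtending ((strain_65,strain_94),strain_80).
The other lineage descending from that same node — the sister group — is the single tip strain_80.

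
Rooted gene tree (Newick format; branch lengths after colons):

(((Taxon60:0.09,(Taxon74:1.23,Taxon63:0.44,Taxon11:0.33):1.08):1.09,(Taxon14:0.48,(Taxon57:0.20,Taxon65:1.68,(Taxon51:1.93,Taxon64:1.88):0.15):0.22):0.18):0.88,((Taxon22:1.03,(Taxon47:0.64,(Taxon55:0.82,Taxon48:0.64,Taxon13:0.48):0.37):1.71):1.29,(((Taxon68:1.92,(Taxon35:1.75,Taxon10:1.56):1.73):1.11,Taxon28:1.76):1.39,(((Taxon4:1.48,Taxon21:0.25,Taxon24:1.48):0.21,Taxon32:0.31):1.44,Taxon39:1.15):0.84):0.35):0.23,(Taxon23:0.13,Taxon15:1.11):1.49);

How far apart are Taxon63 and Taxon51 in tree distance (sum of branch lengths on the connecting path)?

5.09

The path runs Taxon63 → … → MRCA → … → Taxon51; the MRCA is the node subtending ((Taxon60,(Taxon74,Taxon63,Taxon11)),(Taxon14,(Taxon57,Taxon65,(Taxon51,Taxon64)))).
Branch lengths along that path: 0.44 + 1.08 + 1.09 + 0.18 + 0.22 + 0.15 + 1.93 = 5.09.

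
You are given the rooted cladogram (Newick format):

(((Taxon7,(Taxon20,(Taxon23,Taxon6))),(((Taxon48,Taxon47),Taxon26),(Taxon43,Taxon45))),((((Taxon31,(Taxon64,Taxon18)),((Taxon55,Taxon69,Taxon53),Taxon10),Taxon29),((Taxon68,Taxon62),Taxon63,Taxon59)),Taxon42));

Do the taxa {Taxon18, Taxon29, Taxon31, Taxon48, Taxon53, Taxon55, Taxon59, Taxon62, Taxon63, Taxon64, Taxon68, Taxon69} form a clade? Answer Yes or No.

No

The MRCA of the listed taxa is the root, so the smallest clade containing them is the whole tree.
That clade also contains Taxon10, Taxon20, Taxon23, Taxon26, Taxon42, Taxon43, Taxon45, Taxon47, Taxon6, Taxon7, which are not in the proposed group, so the group is not monophyletic.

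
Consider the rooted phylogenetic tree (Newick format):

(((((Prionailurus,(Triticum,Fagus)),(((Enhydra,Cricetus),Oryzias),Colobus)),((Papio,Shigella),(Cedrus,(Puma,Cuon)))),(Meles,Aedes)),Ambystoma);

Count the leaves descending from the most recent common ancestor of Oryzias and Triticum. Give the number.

7

The MRCA of Oryzias and Triticum is the node subtending ((Prionailurus,(Triticum,Fagus)),(((Enhydra,Cricetus),Oryzias),Colobus)).
That clade contains 7 terminal taxa: Colobus, Cricetus, Enhydra, Fagus, Oryzias, Prionailurus, Triticum.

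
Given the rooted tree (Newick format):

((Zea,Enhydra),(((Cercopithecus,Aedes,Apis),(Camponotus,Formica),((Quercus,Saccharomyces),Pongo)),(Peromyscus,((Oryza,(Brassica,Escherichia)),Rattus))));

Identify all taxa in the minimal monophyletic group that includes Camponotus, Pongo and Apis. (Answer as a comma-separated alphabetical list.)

Aedes, Apis, Camponotus, Cercopithecus, Formica, Pongo, Quercus, Saccharomyces

Tracing Camponotus: it sits inside (Camponotus,Formica).
Tracing Pongo: it sits inside ((Quercus,Saccharomyces),Pongo).
Tracing Apis: it sits inside (Cercopithecus,Aedes,Apis).
The smallest clade enclosing all 3 is ((Cercopithecus,Aedes,Apis),(Camponotus,Formica),((Quercus,Saccharomyces),Pongo)); the answer is its 8 terminal taxa in alphabetical order.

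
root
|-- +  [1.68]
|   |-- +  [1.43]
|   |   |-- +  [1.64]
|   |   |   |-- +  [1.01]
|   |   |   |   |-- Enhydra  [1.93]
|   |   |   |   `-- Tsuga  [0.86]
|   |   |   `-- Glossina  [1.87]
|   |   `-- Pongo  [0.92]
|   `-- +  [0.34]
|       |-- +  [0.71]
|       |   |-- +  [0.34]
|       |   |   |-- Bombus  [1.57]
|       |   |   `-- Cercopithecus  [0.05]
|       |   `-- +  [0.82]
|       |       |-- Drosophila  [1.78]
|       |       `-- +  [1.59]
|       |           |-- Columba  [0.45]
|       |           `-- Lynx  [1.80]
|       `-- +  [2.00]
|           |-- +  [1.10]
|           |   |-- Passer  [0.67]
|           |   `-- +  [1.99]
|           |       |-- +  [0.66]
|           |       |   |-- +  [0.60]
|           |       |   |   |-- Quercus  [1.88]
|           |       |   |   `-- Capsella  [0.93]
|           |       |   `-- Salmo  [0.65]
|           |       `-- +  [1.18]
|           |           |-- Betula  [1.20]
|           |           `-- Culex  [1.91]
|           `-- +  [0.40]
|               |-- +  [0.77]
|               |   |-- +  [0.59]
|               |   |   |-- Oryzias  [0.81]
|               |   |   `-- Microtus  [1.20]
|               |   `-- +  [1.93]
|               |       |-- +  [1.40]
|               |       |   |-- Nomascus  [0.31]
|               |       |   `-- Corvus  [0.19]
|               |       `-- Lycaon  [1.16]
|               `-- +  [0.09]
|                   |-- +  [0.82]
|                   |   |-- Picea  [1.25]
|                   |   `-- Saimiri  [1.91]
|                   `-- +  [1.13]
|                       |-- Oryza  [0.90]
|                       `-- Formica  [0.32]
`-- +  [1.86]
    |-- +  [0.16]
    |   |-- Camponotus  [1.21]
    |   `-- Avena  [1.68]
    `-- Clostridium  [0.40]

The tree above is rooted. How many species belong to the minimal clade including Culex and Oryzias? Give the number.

The MRCA of Culex and Oryzias is the node subtending ((Passer,(((Quercus,Capsella),Salmo),(Betula,Culex))),(((Oryzias,Microtus),((Nomascus,Corvus),Lycaon)),((Picea,Saimiri),(Oryza,Formica)))).
That clade contains 15 terminal taxa: Betula, Capsella, Corvus, Culex, Formica, Lycaon, Microtus, Nomascus, Oryza, Oryzias, Passer, Picea, Quercus, Saimiri, Salmo.

15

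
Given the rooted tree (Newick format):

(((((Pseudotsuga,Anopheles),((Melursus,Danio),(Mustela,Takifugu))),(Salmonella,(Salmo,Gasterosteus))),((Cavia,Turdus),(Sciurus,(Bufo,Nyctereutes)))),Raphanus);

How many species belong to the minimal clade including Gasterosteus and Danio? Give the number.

The MRCA of Gasterosteus and Danio is the node subtending (((Pseudotsuga,Anopheles),((Melursus,Danio),(Mustela,Takifugu))),(Salmonella,(Salmo,Gasterosteus))).
That clade contains 9 terminal taxa: Anopheles, Danio, Gasterosteus, Melursus, Mustela, Pseudotsuga, Salmo, Salmonella, Takifugu.

9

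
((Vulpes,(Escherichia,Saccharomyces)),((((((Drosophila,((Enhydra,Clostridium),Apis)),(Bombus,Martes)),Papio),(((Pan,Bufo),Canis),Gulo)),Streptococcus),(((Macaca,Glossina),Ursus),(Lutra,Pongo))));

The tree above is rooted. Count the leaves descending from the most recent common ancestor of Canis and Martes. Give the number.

11

The MRCA of Canis and Martes is the node subtending ((((Drosophila,((Enhydra,Clostridium),Apis)),(Bombus,Martes)),Papio),(((Pan,Bufo),Canis),Gulo)).
That clade contains 11 terminal taxa: Apis, Bombus, Bufo, Canis, Clostridium, Drosophila, Enhydra, Gulo, Martes, Pan, Papio.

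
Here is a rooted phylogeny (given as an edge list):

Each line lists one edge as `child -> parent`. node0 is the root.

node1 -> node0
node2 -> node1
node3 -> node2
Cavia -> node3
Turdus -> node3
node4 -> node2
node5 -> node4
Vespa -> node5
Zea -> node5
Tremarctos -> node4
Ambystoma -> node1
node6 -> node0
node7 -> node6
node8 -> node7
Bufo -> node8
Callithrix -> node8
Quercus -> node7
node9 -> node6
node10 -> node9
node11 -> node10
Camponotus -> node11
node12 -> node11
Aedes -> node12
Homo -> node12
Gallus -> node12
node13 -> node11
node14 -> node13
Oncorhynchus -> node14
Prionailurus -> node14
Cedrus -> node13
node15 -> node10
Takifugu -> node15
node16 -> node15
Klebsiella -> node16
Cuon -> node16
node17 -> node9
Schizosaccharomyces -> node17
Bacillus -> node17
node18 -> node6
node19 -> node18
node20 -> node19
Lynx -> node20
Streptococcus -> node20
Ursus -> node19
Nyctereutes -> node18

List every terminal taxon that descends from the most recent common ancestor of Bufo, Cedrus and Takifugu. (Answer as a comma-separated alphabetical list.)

Aedes, Bacillus, Bufo, Callithrix, Camponotus, Cedrus, Cuon, Gallus, Homo, Klebsiella, Lynx, Nyctereutes, Oncorhynchus, Prionailurus, Quercus, Schizosaccharomyces, Streptococcus, Takifugu, Ursus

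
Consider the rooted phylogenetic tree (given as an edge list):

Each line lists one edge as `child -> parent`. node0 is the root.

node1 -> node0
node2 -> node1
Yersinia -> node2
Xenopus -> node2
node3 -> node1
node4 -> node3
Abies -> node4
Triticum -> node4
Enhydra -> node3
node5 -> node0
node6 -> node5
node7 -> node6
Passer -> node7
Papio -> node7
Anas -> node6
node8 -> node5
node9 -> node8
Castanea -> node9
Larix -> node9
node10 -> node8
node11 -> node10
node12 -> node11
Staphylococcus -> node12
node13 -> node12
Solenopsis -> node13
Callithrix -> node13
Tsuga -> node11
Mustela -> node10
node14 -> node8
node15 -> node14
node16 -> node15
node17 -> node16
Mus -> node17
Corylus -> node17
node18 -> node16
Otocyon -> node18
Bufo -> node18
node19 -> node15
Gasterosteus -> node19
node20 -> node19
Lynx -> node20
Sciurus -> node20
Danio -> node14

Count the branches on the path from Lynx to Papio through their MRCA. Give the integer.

9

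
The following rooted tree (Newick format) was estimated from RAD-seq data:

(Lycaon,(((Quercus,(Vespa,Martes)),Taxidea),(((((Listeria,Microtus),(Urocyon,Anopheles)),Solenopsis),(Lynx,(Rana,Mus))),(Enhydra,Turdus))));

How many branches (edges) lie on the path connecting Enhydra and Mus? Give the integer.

The MRCA of Enhydra and Mus is the node subtending (((((Listeria,Microtus),(Urocyon,Anopheles)),Solenopsis),(Lynx,(Rana,Mus))),(Enhydra,Turdus)).
From Enhydra up to that node: 2 branches. From Mus up to the same node: 4 branches. Total: 2 + 4 = 6.

6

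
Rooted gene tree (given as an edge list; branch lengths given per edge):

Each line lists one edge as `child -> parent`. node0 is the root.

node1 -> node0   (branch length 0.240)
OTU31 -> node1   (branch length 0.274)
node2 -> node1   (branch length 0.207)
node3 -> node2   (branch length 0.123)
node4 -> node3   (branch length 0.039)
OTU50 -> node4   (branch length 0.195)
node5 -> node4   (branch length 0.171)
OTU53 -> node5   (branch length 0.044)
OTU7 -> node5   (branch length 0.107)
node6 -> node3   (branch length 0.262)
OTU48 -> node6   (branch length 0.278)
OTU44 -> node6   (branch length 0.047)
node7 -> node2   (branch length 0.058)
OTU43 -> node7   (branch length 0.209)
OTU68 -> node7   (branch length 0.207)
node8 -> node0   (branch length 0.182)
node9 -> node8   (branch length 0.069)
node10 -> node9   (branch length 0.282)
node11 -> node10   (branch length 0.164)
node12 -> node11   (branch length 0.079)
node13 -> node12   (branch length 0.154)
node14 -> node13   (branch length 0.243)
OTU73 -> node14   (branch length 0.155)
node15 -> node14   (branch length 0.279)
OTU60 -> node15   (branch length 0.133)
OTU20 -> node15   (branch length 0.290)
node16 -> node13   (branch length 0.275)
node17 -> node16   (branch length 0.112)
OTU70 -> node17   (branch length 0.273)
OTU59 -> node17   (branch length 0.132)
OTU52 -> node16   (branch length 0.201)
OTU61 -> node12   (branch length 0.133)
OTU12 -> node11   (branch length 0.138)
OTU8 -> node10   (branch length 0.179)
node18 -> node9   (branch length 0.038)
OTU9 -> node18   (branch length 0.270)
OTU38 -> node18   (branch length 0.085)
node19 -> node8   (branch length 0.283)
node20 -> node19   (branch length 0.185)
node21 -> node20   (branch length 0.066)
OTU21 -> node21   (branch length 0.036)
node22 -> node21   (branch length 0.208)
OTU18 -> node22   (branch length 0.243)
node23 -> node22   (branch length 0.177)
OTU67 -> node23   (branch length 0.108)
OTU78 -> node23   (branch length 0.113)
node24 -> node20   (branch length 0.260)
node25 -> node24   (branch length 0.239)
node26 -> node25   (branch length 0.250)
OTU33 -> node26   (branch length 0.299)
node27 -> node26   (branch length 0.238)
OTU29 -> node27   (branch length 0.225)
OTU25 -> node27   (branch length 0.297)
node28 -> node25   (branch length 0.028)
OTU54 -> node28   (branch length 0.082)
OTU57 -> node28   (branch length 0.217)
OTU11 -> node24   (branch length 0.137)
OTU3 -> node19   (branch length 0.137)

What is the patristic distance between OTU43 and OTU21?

The path runs OTU43 → … → MRCA → … → OTU21; the MRCA is the root of the tree.
Branch lengths along that path: 0.209 + 0.058 + 0.207 + 0.240 + 0.182 + 0.283 + 0.185 + 0.066 + 0.036 = 1.466.

1.466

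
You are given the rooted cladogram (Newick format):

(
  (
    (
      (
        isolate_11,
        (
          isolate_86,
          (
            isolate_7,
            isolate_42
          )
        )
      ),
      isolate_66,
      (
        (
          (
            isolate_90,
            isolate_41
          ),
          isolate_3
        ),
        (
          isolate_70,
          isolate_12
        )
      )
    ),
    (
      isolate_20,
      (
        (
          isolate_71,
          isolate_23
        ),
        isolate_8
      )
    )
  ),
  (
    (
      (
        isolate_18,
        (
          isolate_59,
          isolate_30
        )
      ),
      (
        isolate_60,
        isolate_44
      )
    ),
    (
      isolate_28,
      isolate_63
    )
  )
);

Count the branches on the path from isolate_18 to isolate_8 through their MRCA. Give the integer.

The MRCA of isolate_18 and isolate_8 is the root of the tree.
From isolate_18 up to that node: 4 branches. From isolate_8 up to the same node: 4 branches. Total: 4 + 4 = 8.

8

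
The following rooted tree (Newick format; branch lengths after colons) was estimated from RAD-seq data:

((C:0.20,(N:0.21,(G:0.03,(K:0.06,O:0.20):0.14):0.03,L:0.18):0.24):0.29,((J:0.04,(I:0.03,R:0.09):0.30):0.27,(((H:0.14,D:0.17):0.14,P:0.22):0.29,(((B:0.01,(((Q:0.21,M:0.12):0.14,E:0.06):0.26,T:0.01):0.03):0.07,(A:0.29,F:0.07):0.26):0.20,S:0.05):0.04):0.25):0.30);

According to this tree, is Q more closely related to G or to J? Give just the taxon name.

The MRCA of Q and J subtends ((J,(I,R)),(((H,D),P),(((B,(((Q,M),E),T)),(A,F)),S))) (14 taxa).
The MRCA of Q and G is the root, subtending the entire tree (20 taxa).
The first is nested inside the second, so Q shares a more recent common ancestor with J.

J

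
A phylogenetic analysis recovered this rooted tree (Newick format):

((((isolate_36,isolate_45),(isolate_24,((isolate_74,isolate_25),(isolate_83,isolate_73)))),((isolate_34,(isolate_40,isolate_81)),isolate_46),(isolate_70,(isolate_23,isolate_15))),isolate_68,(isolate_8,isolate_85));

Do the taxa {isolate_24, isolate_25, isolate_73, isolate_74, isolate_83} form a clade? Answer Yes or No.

Yes

The most recent common ancestor of these taxa subtends (isolate_24,((isolate_74,isolate_25),(isolate_83,isolate_73))).
That clade has exactly 5 tips — every listed taxon and nothing else — so the group is monophyletic.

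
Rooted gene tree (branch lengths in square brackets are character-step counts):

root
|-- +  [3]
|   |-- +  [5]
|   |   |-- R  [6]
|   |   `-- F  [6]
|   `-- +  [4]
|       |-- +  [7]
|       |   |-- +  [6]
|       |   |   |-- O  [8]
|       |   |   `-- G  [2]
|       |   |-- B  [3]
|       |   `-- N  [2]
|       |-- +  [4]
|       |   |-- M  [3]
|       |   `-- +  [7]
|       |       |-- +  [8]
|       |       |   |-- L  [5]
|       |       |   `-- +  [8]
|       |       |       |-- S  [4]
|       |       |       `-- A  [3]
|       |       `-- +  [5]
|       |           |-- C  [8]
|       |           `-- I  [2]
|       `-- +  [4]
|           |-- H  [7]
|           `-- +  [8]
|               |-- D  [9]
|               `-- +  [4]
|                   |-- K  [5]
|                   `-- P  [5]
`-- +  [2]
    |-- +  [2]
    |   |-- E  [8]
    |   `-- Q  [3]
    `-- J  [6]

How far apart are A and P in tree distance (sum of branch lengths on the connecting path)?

The path runs A → … → MRCA → … → P; the MRCA is the node subtending (((O,G),B,N),(M,((L,(S,A)),(C,I))),(H,(D,(K,P)))).
Branch lengths along that path: 3 + 8 + 8 + 7 + 4 + 4 + 8 + 4 + 5 = 51.

51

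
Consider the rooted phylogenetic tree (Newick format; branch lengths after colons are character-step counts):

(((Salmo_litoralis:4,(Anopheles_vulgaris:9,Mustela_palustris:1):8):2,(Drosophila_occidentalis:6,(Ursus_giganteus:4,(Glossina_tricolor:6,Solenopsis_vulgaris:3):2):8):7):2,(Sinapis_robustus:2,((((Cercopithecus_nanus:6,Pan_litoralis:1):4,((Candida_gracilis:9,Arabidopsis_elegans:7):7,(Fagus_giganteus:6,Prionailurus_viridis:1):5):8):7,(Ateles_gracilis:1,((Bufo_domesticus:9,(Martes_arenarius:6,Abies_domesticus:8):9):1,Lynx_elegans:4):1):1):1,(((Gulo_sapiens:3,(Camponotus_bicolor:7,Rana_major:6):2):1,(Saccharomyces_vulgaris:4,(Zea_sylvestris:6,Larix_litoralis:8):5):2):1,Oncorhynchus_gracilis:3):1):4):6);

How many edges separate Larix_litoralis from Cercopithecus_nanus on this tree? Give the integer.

9

The MRCA of Larix_litoralis and Cercopithecus_nanus is the node subtending ((((Cercopithecus_nanus,Pan_litoralis),((Candida_gracilis,Arabidopsis_elegans),(Fagus_giganteus,Prionailurus_viridis))),(Ateles_gracilis,((Bufo_domesticus,(Martes_arenarius,Abies_domesticus)),Lynx_elegans))),(((Gulo_sapiens,(Camponotus_bicolor,Rana_major)),(Saccharomyces_vulgaris,(Zea_sylvestris,Larix_litoralis))),Oncorhynchus_gracilis)).
From Larix_litoralis up to that node: 5 branches. From Cercopithecus_nanus up to the same node: 4 branches. Total: 5 + 4 = 9.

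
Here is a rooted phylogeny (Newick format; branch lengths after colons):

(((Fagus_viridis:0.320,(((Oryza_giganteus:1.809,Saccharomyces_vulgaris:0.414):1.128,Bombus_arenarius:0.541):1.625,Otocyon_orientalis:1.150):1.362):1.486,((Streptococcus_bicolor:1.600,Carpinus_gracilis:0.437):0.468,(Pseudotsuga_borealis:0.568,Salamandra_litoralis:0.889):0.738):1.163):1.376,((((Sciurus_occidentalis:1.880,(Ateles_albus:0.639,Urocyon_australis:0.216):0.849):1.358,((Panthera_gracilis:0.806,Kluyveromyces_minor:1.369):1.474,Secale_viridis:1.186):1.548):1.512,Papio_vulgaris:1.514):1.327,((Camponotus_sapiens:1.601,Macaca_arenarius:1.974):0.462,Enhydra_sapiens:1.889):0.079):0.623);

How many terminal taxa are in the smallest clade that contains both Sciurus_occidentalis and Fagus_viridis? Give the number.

19

The MRCA of Sciurus_occidentalis and Fagus_viridis is the root, so the clade is the entire tree.
That clade contains 19 terminal taxa: Ateles_albus, Bombus_arenarius, Camponotus_sapiens, Carpinus_gracilis, Enhydra_sapiens, Fagus_viridis, Kluyveromyces_minor, Macaca_arenarius, Oryza_giganteus, Otocyon_orientalis, Panthera_gracilis, Papio_vulgaris, Pseudotsuga_borealis, Saccharomyces_vulgaris, Salamandra_litoralis, Sciurus_occidentalis, Secale_viridis, Streptococcus_bicolor, Urocyon_australis.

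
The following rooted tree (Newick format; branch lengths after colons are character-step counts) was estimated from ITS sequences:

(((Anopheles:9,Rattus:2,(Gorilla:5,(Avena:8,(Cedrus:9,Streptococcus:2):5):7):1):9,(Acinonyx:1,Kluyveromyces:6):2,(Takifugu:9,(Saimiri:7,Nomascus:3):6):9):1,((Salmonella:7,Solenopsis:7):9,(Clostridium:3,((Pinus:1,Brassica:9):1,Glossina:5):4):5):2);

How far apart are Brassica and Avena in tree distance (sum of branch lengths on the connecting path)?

47

The path runs Brassica → … → MRCA → … → Avena; the MRCA is the root of the tree.
Branch lengths along that path: 9 + 1 + 4 + 5 + 2 + 1 + 9 + 1 + 7 + 8 = 47.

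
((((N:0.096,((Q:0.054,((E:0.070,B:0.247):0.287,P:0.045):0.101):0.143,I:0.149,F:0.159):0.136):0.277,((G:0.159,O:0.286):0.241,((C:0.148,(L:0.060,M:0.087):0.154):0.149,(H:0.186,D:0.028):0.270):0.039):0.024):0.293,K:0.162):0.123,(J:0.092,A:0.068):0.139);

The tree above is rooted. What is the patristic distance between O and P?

1.253

The path runs O → … → MRCA → … → P; the MRCA is the node subtending ((N,((Q,((E,B),P)),I,F)),((G,O),((C,(L,M)),(H,D)))).
Branch lengths along that path: 0.286 + 0.241 + 0.024 + 0.277 + 0.136 + 0.143 + 0.101 + 0.045 = 1.253.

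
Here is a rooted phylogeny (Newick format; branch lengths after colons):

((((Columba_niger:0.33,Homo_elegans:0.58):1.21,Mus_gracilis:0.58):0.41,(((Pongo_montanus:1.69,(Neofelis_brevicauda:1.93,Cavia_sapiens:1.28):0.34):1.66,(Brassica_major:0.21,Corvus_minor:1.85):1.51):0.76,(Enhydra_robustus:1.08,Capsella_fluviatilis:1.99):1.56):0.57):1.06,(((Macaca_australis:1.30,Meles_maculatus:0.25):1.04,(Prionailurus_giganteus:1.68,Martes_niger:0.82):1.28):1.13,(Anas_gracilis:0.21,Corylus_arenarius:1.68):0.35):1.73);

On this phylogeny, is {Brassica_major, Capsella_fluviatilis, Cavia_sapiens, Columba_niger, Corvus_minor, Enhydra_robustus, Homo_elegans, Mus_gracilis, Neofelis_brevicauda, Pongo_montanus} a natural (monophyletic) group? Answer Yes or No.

The most recent common ancestor of these taxa subtends (((Columba_niger,Homo_elegans),Mus_gracilis),(((Pongo_montanus,(Neofelis_brevicauda,Cavia_sapiens)),(Brassica_major,Corvus_minor)),(Enhydra_robustus,Capsella_fluviatilis))).
That clade has exactly 10 tips — every listed taxon and nothing else — so the group is monophyletic.

Yes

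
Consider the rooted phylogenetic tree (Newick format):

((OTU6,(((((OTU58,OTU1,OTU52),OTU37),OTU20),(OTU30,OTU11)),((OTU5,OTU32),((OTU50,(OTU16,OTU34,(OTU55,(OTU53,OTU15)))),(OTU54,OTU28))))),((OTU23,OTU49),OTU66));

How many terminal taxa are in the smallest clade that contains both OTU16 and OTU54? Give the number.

8

The MRCA of OTU16 and OTU54 is the node subtending ((OTU50,(OTU16,OTU34,(OTU55,(OTU53,OTU15)))),(OTU54,OTU28)).
That clade contains 8 terminal taxa: OTU15, OTU16, OTU28, OTU34, OTU50, OTU53, OTU54, OTU55.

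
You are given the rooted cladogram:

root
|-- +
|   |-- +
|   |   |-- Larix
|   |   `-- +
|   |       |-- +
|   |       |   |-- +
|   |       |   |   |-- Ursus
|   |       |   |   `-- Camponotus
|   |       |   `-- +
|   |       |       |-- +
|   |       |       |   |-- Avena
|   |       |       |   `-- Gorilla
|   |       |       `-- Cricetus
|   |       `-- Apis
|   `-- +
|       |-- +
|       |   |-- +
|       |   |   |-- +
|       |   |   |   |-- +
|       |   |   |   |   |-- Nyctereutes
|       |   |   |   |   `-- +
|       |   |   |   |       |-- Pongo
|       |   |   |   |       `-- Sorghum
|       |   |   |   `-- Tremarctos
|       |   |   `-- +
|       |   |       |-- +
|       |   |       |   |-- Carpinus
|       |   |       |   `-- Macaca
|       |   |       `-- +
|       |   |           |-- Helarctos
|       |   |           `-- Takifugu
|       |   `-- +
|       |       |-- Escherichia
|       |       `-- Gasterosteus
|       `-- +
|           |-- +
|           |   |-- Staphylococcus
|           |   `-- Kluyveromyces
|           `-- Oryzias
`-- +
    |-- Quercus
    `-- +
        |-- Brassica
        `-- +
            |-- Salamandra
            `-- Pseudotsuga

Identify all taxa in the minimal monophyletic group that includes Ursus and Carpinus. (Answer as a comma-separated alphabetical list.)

Apis, Avena, Camponotus, Carpinus, Cricetus, Escherichia, Gasterosteus, Gorilla, Helarctos, Kluyveromyces, Larix, Macaca, Nyctereutes, Oryzias, Pongo, Sorghum, Staphylococcus, Takifugu, Tremarctos, Ursus

Tracing Ursus: it sits inside (Ursus,Camponotus).
Tracing Carpinus: it sits inside (Carpinus,Macaca).
The smallest clade enclosing both is ((Larix,(((Ursus,Camponotus),((Avena,Gorilla),Cricetus)),Apis)),(((((Nyctereutes,(Pongo,Sorghum)),Tremarctos),((Carpinus,Macaca),(Helarctos,Takifugu))),(Escherichia,Gasterosteus)),((Staphylococcus,Kluyveromyces),Oryzias))); the answer is its 20 terminal taxa in alphabetical order.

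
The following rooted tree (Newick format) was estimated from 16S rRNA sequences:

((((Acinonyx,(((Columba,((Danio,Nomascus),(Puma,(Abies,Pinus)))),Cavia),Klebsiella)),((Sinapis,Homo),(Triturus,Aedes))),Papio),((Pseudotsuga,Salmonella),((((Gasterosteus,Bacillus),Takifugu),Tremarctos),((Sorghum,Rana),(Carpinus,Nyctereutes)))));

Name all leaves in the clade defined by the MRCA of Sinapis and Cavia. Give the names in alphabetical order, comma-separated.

Abies, Acinonyx, Aedes, Cavia, Columba, Danio, Homo, Klebsiella, Nomascus, Pinus, Puma, Sinapis, Triturus

Tracing Sinapis: it sits inside (Sinapis,Homo).
Tracing Cavia: it sits inside ((Columba,((Danio,Nomascus),(Puma,(Abies,Pinus)))),Cavia).
The smallest clade enclosing both is ((Acinonyx,(((Columba,((Danio,Nomascus),(Puma,(Abies,Pinus)))),Cavia),Klebsiella)),((Sinapis,Homo),(Triturus,Aedes))); the answer is its 13 terminal taxa in alphabetical order.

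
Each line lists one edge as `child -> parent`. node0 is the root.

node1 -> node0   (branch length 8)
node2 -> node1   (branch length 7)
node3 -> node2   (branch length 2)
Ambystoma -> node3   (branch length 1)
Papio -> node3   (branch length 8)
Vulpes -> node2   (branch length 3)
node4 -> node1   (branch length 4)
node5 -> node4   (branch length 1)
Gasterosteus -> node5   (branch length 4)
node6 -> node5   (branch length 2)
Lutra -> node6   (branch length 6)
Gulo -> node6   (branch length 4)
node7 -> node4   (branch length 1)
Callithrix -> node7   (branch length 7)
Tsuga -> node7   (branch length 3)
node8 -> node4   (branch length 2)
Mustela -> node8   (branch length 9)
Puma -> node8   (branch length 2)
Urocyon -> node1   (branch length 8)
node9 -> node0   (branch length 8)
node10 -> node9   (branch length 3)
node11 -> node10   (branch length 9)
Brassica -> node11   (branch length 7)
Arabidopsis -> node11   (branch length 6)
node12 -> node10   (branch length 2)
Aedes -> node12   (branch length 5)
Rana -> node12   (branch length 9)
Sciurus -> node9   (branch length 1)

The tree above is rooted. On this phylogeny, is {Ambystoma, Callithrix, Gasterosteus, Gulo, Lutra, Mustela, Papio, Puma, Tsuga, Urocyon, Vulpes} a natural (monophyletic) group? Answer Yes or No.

Yes

The most recent common ancestor of these taxa subtends (((Ambystoma,Papio),Vulpes),((Gasterosteus,(Lutra,Gulo)),(Callithrix,Tsuga),(Mustela,Puma)),Urocyon).
That clade has exactly 11 tips — every listed taxon and nothing else — so the group is monophyletic.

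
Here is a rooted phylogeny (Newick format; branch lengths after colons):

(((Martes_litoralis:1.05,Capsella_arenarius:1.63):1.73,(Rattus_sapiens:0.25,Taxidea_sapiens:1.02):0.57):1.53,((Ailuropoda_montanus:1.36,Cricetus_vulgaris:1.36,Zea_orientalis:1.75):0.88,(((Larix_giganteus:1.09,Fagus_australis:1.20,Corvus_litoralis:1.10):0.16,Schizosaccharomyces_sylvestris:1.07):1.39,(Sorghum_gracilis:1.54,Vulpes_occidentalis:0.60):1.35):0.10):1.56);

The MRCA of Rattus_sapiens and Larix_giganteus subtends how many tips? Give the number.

The MRCA of Rattus_sapiens and Larix_giganteus is the root, so the clade is the entire tree.
That clade contains 13 terminal taxa: Ailuropoda_montanus, Capsella_arenarius, Corvus_litoralis, Cricetus_vulgaris, Fagus_australis, Larix_giganteus, Martes_litoralis, Rattus_sapiens, Schizosaccharomyces_sylvestris, Sorghum_gracilis, Taxidea_sapiens, Vulpes_occidentalis, Zea_orientalis.

13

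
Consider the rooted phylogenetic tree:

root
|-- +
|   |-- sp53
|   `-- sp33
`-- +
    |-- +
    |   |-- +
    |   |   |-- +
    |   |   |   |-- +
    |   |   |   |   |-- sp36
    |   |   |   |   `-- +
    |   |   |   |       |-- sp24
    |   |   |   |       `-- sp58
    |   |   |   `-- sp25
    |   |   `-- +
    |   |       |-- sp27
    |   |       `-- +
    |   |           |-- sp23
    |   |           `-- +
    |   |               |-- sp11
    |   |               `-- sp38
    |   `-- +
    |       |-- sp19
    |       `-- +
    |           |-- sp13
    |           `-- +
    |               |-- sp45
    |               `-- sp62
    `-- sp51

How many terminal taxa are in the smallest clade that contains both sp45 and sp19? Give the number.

The MRCA of sp45 and sp19 is the node subtending (sp19,(sp13,(sp45,sp62))).
That clade contains 4 terminal taxa: sp13, sp19, sp45, sp62.

4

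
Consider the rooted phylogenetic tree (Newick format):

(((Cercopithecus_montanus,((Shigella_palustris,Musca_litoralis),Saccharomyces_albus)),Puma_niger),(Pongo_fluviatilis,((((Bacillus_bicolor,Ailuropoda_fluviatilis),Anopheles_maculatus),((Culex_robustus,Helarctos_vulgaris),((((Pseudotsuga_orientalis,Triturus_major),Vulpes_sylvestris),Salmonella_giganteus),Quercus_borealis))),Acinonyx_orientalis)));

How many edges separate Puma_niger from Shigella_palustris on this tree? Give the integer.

The MRCA of Puma_niger and Shigella_palustris is the node subtending ((Cercopithecus_montanus,((Shigella_palustris,Musca_litoralis),Saccharomyces_albus)),Puma_niger).
From Puma_niger up to that node: 1 branch. From Shigella_palustris up to the same node: 4 branches. Total: 1 + 4 = 5.

5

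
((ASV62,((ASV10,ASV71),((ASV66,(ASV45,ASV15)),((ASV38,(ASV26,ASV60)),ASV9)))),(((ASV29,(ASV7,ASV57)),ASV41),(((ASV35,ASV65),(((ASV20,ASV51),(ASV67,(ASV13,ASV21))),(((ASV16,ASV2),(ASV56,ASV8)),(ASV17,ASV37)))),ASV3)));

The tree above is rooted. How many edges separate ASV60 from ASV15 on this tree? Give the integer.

The MRCA of ASV60 and ASV15 is the node subtending ((ASV66,(ASV45,ASV15)),((ASV38,(ASV26,ASV60)),ASV9)).
From ASV60 up to that node: 4 branches. From ASV15 up to the same node: 3 branches. Total: 4 + 3 = 7.

7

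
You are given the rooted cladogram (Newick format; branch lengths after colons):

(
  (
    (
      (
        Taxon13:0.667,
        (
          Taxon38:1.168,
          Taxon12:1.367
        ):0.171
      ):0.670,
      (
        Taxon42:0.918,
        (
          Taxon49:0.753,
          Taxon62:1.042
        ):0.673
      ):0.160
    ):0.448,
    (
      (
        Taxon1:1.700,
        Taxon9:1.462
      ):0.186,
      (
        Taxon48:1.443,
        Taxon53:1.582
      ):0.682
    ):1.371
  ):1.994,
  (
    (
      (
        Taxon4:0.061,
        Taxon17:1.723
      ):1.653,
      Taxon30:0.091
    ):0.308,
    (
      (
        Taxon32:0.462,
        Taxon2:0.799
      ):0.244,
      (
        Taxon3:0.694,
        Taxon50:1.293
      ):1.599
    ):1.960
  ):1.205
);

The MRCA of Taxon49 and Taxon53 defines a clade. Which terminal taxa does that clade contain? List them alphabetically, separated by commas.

Tracing Taxon49: it sits inside (Taxon49,Taxon62).
Tracing Taxon53: it sits inside (Taxon48,Taxon53).
The smallest clade enclosing both is (((Taxon13,(Taxon38,Taxon12)),(Taxon42,(Taxon49,Taxon62))),((Taxon1,Taxon9),(Taxon48,Taxon53))); the answer is its 10 terminal taxa in alphabetical order.

Taxon1, Taxon12, Taxon13, Taxon38, Taxon42, Taxon48, Taxon49, Taxon53, Taxon62, Taxon9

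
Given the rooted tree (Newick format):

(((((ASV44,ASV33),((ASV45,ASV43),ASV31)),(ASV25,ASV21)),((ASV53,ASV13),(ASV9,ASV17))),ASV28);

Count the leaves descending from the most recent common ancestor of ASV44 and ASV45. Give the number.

The MRCA of ASV44 and ASV45 is the node subtending ((ASV44,ASV33),((ASV45,ASV43),ASV31)).
That clade contains 5 terminal taxa: ASV31, ASV33, ASV43, ASV44, ASV45.

5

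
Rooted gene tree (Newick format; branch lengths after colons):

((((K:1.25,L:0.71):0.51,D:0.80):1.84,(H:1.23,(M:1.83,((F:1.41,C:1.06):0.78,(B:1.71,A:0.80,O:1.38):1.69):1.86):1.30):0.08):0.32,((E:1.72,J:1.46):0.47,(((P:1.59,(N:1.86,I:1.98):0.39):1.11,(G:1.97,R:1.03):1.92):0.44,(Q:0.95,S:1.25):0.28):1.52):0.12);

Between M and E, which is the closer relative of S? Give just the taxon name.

E

The MRCA of S and E subtends ((E,J),(((P,(N,I)),(G,R)),(Q,S))) (9 taxa).
The MRCA of S and M is the root, subtending the entire tree (19 taxa).
The first is nested inside the second, so S shares a more recent common ancestor with E.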